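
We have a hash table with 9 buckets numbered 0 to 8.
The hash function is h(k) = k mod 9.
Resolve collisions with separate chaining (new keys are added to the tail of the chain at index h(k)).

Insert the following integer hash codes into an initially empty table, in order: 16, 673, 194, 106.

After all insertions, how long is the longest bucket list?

16 → bucket 7
673 → bucket 7 (collision)
194 → bucket 5
106 → bucket 7 (collision)
Final buckets:
0: —
1: —
2: —
3: —
4: —
5: 194
6: —
7: 16 -> 673 -> 106
8: —

3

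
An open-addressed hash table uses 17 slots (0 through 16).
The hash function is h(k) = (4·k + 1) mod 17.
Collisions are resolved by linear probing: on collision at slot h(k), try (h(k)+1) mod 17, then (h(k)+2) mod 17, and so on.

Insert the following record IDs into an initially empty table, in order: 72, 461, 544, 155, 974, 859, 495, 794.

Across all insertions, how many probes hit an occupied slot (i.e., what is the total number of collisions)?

3

72 hashes to 0; slot 0 is free => place at 0.
461 hashes to 9; slot 9 is free => place at 9.
544 hashes to 1; slot 1 is free => place at 1.
155 hashes to 9; 9 taken => place at 10.
974 hashes to 4; slot 4 is free => place at 4.
859 hashes to 3; slot 3 is free => place at 3.
495 hashes to 9; 9,10 taken => place at 11.
794 hashes to 15; slot 15 is free => place at 15.
Table: [72, 544, _, 859, 974, _, _, _, _, 461, 155, 495, _, _, _, 794, _]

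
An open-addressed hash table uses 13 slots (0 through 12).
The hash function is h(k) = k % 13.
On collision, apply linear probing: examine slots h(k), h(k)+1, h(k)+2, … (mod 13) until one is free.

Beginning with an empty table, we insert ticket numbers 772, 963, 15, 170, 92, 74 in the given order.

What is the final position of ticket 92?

4

Insert 772: h=5, slot 5 empty -> index 5.
Insert 963: h=1, slot 1 empty -> index 1.
Insert 15: h=2, slot 2 empty -> index 2.
Insert 170: h=1, slots 1,2 occupied -> index 3.
Insert 92: h=1, slots 1,2,3 occupied -> index 4.
Insert 74: h=9, slot 9 empty -> index 9.
Table: [_, 963, 15, 170, 92, 772, _, _, _, 74, _, _, _]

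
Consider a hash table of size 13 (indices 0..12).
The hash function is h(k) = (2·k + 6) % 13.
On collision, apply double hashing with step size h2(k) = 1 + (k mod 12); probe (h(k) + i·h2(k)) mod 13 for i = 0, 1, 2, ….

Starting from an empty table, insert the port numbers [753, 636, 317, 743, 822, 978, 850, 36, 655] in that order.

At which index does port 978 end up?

6

753: h=4 -> slot 4
636: h=4, h2=1, probe 4,5 -> slot 5
317: h=3 -> slot 3
743: h=10 -> slot 10
822: h=12 -> slot 12
978: h=12, h2=7, probe 12,6 -> slot 6
850: h=3, h2=11, probe 3,1 -> slot 1
36: h=0 -> slot 0
655: h=3, h2=8, probe 3,11 -> slot 11
Table: [36, 850, ∅, 317, 753, 636, 978, ∅, ∅, ∅, 743, 655, 822]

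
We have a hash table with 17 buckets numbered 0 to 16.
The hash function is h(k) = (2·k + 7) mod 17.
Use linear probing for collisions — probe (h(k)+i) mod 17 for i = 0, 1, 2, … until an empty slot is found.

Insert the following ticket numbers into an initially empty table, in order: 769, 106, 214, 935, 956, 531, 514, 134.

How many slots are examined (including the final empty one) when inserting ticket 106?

769 hashes to 15; slot 15 is free → place at 15.
106 hashes to 15; 15 taken → place at 16.
214 hashes to 10; slot 10 is free → place at 10.
935 hashes to 7; slot 7 is free → place at 7.
956 hashes to 15; 15,16 taken → place at 0.
531 hashes to 15; 15,16,0 taken → place at 1.
514 hashes to 15; 15,16,0,1 taken → place at 2.
134 hashes to 3; slot 3 is free → place at 3.
Table: [956, 531, 514, 134, —, —, —, 935, —, —, 214, —, —, —, —, 769, 106]

2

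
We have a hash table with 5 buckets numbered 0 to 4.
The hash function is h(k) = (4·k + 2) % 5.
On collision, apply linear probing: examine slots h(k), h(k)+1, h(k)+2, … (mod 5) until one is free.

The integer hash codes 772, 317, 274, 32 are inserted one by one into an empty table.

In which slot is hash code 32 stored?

772 hashes to 0; slot 0 is free → place at 0.
317 hashes to 0; 0 taken → place at 1.
274 hashes to 3; slot 3 is free → place at 3.
32 hashes to 0; 0,1 taken → place at 2.
Table: [772, 317, 32, 274, ∅]

2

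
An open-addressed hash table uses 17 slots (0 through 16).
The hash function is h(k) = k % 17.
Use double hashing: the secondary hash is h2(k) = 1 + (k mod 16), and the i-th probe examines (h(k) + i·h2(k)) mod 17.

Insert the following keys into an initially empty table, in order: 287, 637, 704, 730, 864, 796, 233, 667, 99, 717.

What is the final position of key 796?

287 hashes to 15; slot 15 is free -> place at 15.
637 hashes to 8; slot 8 is free -> place at 8.
704 hashes to 7; slot 7 is free -> place at 7.
730 hashes to 16; slot 16 is free -> place at 16.
864 hashes to 14; slot 14 is free -> place at 14.
796 hashes to 14, h2=13; 14 taken -> place at 10.
233 hashes to 12; slot 12 is free -> place at 12.
667 hashes to 4; slot 4 is free -> place at 4.
99 hashes to 14, h2=4; 14 taken -> place at 1.
717 hashes to 3; slot 3 is free -> place at 3.
Table: [_, 99, _, 717, 667, _, _, 704, 637, _, 796, _, 233, _, 864, 287, 730]

10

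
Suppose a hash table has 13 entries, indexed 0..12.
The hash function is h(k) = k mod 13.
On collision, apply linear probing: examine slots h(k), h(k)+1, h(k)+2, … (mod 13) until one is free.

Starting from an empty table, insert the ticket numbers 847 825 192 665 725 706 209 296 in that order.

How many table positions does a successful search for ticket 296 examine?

847 hashes to 2; slot 2 is free -> place at 2.
825 hashes to 6; slot 6 is free -> place at 6.
192 hashes to 10; slot 10 is free -> place at 10.
665 hashes to 2; 2 taken -> place at 3.
725 hashes to 10; 10 taken -> place at 11.
706 hashes to 4; slot 4 is free -> place at 4.
209 hashes to 1; slot 1 is free -> place at 1.
296 hashes to 10; 10,11 taken -> place at 12.
Table: [_, 209, 847, 665, 706, _, 825, _, _, _, 192, 725, 296]
Lookup 296: h=10, probe 10,11,12 → found at 12.

3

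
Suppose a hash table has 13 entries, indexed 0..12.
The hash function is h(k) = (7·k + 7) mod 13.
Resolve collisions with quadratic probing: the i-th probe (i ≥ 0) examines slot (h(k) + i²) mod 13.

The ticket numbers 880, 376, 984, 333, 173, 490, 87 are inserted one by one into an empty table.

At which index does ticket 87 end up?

Insert 880: h=5, slot 5 empty → index 5.
Insert 376: h=0, slot 0 empty → index 0.
Insert 984: h=5, slot 5 occupied → index 6.
Insert 333: h=11, slot 11 empty → index 11.
Insert 173: h=9, slot 9 empty → index 9.
Insert 490: h=5, slots 5,6,9 occupied → index 1.
Insert 87: h=5, slots 5,6,9,1 occupied → index 8.
Table: [376, 490, —, —, —, 880, 984, —, 87, 173, —, 333, —]

8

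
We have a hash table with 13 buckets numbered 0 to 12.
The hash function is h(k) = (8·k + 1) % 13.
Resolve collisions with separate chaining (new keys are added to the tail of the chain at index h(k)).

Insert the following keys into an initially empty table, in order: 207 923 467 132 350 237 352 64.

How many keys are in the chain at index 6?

4

207 → bucket 6
923 → bucket 1
467 → bucket 6 (collision)
132 → bucket 4
350 → bucket 6 (collision)
237 → bucket 12
352 → bucket 9
64 → bucket 6 (collision)
Final buckets:
0: —
1: 923
2: —
3: —
4: 132
5: —
6: 207 -> 467 -> 350 -> 64
7: —
8: —
9: 352
10: —
11: —
12: 237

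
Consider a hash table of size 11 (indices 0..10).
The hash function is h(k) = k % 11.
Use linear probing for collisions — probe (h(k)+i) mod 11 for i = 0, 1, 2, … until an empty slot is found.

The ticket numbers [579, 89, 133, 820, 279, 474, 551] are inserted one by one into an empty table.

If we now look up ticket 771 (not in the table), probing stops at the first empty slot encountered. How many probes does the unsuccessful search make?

Insert 579: h=7, slot 7 empty -> index 7.
Insert 89: h=1, slot 1 empty -> index 1.
Insert 133: h=1, slot 1 occupied -> index 2.
Insert 820: h=6, slot 6 empty -> index 6.
Insert 279: h=4, slot 4 empty -> index 4.
Insert 474: h=1, slots 1,2 occupied -> index 3.
Insert 551: h=1, slots 1,2,3,4 occupied -> index 5.
Table: [_, 89, 133, 474, 279, 551, 820, 579, _, _, _]
Lookup 771: h=1, probe 1,2,3,4,5,6,7,8 → slot 8 empty, not found.

8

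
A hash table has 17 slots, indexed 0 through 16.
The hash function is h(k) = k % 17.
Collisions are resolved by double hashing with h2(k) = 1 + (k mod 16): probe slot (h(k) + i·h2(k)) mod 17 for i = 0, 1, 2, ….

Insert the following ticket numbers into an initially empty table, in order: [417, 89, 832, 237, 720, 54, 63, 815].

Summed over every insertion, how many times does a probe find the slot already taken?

417: h=9 -> slot 9
89: h=4 -> slot 4
832: h=16 -> slot 16
237: h=16, h2=14, probe 16,13 -> slot 13
720: h=6 -> slot 6
54: h=3 -> slot 3
63: h=12 -> slot 12
815: h=16, h2=16, probe 16,15 -> slot 15
Table: [∅, ∅, ∅, 54, 89, ∅, 720, ∅, ∅, 417, ∅, ∅, 63, 237, ∅, 815, 832]

2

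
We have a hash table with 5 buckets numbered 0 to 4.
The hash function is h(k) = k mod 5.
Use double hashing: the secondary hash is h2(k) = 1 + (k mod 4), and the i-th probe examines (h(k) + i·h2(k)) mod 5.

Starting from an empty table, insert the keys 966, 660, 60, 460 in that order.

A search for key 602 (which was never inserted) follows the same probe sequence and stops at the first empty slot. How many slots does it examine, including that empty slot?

5

966: h=1 -> slot 1
660: h=0 -> slot 0
60: h=0, h2=1, probe 0,1,2 -> slot 2
460: h=0, h2=1, probe 0,1,2,3 -> slot 3
Table: [660, 966, 60, 460, -]
Lookup 602: h=2, h2=3, probe 2,0,3,1,4 → slot 4 empty, not found.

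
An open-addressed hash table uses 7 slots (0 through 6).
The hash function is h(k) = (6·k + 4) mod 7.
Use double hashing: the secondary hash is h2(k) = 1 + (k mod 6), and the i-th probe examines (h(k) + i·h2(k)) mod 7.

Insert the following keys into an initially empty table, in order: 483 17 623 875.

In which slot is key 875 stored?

2

Insert 483: h=4, slot 4 empty -> index 4.
Insert 17: h=1, slot 1 empty -> index 1.
Insert 623: h=4, h2=6, slot 4 occupied -> index 3.
Insert 875: h=4, h2=6, slots 4,3 occupied -> index 2.
Table: [∅, 17, 875, 623, 483, ∅, ∅]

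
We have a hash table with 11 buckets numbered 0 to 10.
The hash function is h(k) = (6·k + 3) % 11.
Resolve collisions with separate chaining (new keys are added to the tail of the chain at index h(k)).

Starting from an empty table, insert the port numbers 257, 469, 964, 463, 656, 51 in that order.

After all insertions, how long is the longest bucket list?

257 -> bucket 5
469 -> bucket 1
964 -> bucket 1 (collision)
463 -> bucket 9
656 -> bucket 1 (collision)
51 -> bucket 1 (collision)
Final buckets:
0: .
1: 469 -> 964 -> 656 -> 51
2: .
3: .
4: .
5: 257
6: .
7: .
8: .
9: 463
10: .

4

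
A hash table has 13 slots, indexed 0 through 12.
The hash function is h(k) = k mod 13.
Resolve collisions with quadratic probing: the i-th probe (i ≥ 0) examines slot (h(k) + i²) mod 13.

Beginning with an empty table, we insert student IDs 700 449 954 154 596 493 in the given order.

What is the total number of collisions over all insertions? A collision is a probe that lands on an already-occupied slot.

4

Insert 700: h=11, slot 11 empty -> index 11.
Insert 449: h=7, slot 7 empty -> index 7.
Insert 954: h=5, slot 5 empty -> index 5.
Insert 154: h=11, slot 11 occupied -> index 12.
Insert 596: h=11, slots 11,12 occupied -> index 2.
Insert 493: h=12, slot 12 occupied -> index 0.
Table: [493, -, 596, -, -, 954, -, 449, -, -, -, 700, 154]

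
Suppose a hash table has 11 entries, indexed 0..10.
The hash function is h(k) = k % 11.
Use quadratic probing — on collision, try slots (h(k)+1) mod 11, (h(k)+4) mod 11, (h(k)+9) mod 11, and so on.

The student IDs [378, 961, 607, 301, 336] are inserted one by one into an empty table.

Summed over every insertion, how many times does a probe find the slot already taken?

3

378: h=4 → slot 4
961: h=4, probe 4,5 → slot 5
607: h=2 → slot 2
301: h=4, probe 4,5,8 → slot 8
336: h=6 → slot 6
Table: [_, _, 607, _, 378, 961, 336, _, 301, _, _]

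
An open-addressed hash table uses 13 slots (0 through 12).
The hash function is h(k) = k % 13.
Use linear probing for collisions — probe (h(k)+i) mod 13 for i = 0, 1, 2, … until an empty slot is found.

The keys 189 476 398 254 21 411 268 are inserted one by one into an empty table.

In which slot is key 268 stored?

0

189 hashes to 7; slot 7 is free → place at 7.
476 hashes to 8; slot 8 is free → place at 8.
398 hashes to 8; 8 taken → place at 9.
254 hashes to 7; 7,8,9 taken → place at 10.
21 hashes to 8; 8,9,10 taken → place at 11.
411 hashes to 8; 8,9,10,11 taken → place at 12.
268 hashes to 8; 8,9,10,11,12 taken → place at 0.
Table: [268, _, _, _, _, _, _, 189, 476, 398, 254, 21, 411]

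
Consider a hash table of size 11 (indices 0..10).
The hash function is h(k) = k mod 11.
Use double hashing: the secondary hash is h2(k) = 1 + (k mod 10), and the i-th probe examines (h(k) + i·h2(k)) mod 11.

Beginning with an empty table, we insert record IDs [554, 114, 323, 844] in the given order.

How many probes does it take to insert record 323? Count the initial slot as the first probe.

Insert 554: h=4, slot 4 empty => index 4.
Insert 114: h=4, h2=5, slot 4 occupied => index 9.
Insert 323: h=4, h2=4, slot 4 occupied => index 8.
Insert 844: h=8, h2=5, slot 8 occupied => index 2.
Table: [—, —, 844, —, 554, —, —, —, 323, 114, —]

2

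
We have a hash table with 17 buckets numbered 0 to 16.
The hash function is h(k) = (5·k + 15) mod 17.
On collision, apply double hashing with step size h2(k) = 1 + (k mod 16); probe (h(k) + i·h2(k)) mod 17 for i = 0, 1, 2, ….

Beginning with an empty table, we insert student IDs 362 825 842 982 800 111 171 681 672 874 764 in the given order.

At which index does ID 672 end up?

10

362 hashes to 6; slot 6 is free => place at 6.
825 hashes to 9; slot 9 is free => place at 9.
842 hashes to 9, h2=11; 9 taken => place at 3.
982 hashes to 12; slot 12 is free => place at 12.
800 hashes to 3, h2=1; 3 taken => place at 4.
111 hashes to 9, h2=16; 9 taken => place at 8.
171 hashes to 3, h2=12; 3 taken => place at 15.
681 hashes to 3, h2=10; 3 taken => place at 13.
672 hashes to 9, h2=1; 9 taken => place at 10.
874 hashes to 16; slot 16 is free => place at 16.
764 hashes to 10, h2=13; 10,6 taken => place at 2.
Table: [., ., 764, 842, 800, ., 362, ., 111, 825, 672, ., 982, 681, ., 171, 874]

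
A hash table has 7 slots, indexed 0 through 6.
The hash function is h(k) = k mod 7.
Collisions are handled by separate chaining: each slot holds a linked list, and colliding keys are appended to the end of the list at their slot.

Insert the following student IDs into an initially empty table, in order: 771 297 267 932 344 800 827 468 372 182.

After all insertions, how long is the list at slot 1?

6

771 → bucket 1
297 → bucket 3
267 → bucket 1 (collision)
932 → bucket 1 (collision)
344 → bucket 1 (collision)
800 → bucket 2
827 → bucket 1 (collision)
468 → bucket 6
372 → bucket 1 (collision)
182 → bucket 0
Final buckets:
0: 182
1: 771 -> 267 -> 932 -> 344 -> 827 -> 372
2: 800
3: 297
4: ∅
5: ∅
6: 468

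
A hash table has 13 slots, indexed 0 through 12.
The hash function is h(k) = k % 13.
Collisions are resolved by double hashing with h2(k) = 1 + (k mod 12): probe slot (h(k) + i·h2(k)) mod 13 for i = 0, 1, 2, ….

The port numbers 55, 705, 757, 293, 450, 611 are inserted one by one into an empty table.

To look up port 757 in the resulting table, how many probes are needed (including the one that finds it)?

Insert 55: h=3, slot 3 empty => index 3.
Insert 705: h=3, h2=10, slot 3 occupied => index 0.
Insert 757: h=3, h2=2, slot 3 occupied => index 5.
Insert 293: h=7, slot 7 empty => index 7.
Insert 450: h=8, slot 8 empty => index 8.
Insert 611: h=0, h2=12, slot 0 occupied => index 12.
Table: [705, ., ., 55, ., 757, ., 293, 450, ., ., ., 611]
Lookup 757: h=3, h2=2, probe 3,5 → found at 5.

2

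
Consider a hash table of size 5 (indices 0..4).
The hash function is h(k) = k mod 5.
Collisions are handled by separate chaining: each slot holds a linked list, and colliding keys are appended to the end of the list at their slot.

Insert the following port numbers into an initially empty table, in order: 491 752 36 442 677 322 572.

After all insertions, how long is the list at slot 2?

491 -> bucket 1
752 -> bucket 2
36 -> bucket 1 (collision)
442 -> bucket 2 (collision)
677 -> bucket 2 (collision)
322 -> bucket 2 (collision)
572 -> bucket 2 (collision)
Final buckets:
0: —
1: 491 -> 36
2: 752 -> 442 -> 677 -> 322 -> 572
3: —
4: —

5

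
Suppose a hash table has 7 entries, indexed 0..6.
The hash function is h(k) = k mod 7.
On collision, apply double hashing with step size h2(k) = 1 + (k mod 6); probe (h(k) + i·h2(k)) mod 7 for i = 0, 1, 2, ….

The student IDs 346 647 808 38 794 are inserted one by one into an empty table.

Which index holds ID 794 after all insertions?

346: h=3 -> slot 3
647: h=3, h2=6, probe 3,2 -> slot 2
808: h=3, h2=5, probe 3,1 -> slot 1
38: h=3, h2=3, probe 3,6 -> slot 6
794: h=3, h2=3, probe 3,6,2,5 -> slot 5
Table: [_, 808, 647, 346, _, 794, 38]

5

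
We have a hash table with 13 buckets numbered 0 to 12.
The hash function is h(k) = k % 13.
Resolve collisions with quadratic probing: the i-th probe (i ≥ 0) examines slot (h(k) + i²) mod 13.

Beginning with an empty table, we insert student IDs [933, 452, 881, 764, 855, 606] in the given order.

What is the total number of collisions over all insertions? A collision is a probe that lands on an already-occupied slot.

933 hashes to 10; slot 10 is free → place at 10.
452 hashes to 10; 10 taken → place at 11.
881 hashes to 10; 10,11 taken → place at 1.
764 hashes to 10; 10,11,1 taken → place at 6.
855 hashes to 10; 10,11,1,6 taken → place at 0.
606 hashes to 8; slot 8 is free → place at 8.
Table: [855, 881, _, _, _, _, 764, _, 606, _, 933, 452, _]

10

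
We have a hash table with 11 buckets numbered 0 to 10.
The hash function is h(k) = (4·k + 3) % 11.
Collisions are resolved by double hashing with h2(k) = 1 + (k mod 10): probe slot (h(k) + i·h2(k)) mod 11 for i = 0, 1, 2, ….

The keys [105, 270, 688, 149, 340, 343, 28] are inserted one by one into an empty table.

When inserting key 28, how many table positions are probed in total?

105 hashes to 5; slot 5 is free -> place at 5.
270 hashes to 5, h2=1; 5 taken -> place at 6.
688 hashes to 5, h2=9; 5 taken -> place at 3.
149 hashes to 5, h2=10; 5 taken -> place at 4.
340 hashes to 10; slot 10 is free -> place at 10.
343 hashes to 0; slot 0 is free -> place at 0.
28 hashes to 5, h2=9; 5,3 taken -> place at 1.
Table: [343, 28, ., 688, 149, 105, 270, ., ., ., 340]

3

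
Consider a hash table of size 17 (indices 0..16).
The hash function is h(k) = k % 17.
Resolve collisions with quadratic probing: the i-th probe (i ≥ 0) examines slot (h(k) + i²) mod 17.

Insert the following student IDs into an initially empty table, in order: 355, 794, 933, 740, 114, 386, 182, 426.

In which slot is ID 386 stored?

355: h=15 → slot 15
794: h=12 → slot 12
933: h=15, probe 15,16 → slot 16
740: h=9 → slot 9
114: h=12, probe 12,13 → slot 13
386: h=12, probe 12,13,16,4 → slot 4
182: h=12, probe 12,13,16,4,11 → slot 11
426: h=1 → slot 1
Table: [—, 426, —, —, 386, —, —, —, —, 740, —, 182, 794, 114, —, 355, 933]

4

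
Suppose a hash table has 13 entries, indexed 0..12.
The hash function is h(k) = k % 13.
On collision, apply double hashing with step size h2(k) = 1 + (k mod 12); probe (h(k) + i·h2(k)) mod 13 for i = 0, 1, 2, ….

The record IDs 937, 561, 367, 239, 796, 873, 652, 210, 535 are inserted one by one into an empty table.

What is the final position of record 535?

10

Insert 937: h=1, slot 1 empty => index 1.
Insert 561: h=2, slot 2 empty => index 2.
Insert 367: h=3, slot 3 empty => index 3.
Insert 239: h=5, slot 5 empty => index 5.
Insert 796: h=3, h2=5, slot 3 occupied => index 8.
Insert 873: h=2, h2=10, slot 2 occupied => index 12.
Insert 652: h=2, h2=5, slot 2 occupied => index 7.
Insert 210: h=2, h2=7, slot 2 occupied => index 9.
Insert 535: h=2, h2=8, slot 2 occupied => index 10.
Table: [_, 937, 561, 367, _, 239, _, 652, 796, 210, 535, _, 873]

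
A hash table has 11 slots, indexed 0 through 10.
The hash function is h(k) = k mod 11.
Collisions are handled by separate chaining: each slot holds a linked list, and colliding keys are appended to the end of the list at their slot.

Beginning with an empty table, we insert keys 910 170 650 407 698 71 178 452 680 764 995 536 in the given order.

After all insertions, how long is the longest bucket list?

5

910 → bucket 8
170 → bucket 5
650 → bucket 1
407 → bucket 0
698 → bucket 5 (collision)
71 → bucket 5 (collision)
178 → bucket 2
452 → bucket 1 (collision)
680 → bucket 9
764 → bucket 5 (collision)
995 → bucket 5 (collision)
536 → bucket 8 (collision)
Final buckets:
0: 407
1: 650 -> 452
2: 178
3: -
4: -
5: 170 -> 698 -> 71 -> 764 -> 995
6: -
7: -
8: 910 -> 536
9: 680
10: -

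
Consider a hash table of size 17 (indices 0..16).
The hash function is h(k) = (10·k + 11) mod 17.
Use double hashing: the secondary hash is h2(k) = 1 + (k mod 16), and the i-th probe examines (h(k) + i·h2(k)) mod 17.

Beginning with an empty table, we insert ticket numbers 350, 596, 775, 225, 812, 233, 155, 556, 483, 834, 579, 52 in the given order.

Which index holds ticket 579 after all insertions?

Insert 350: h=9, slot 9 empty -> index 9.
Insert 596: h=4, slot 4 empty -> index 4.
Insert 775: h=9, h2=8, slot 9 occupied -> index 0.
Insert 225: h=0, h2=2, slot 0 occupied -> index 2.
Insert 812: h=5, slot 5 empty -> index 5.
Insert 233: h=12, slot 12 empty -> index 12.
Insert 155: h=14, slot 14 empty -> index 14.
Insert 556: h=12, h2=13, slot 12 occupied -> index 8.
Insert 483: h=13, slot 13 empty -> index 13.
Insert 834: h=4, h2=3, slot 4 occupied -> index 7.
Insert 579: h=4, h2=4, slots 4,8,12 occupied -> index 16.
Insert 52: h=4, h2=5, slots 4,9,14,2,7,12,0,5 occupied -> index 10.
Table: [775, ∅, 225, ∅, 596, 812, ∅, 834, 556, 350, 52, ∅, 233, 483, 155, ∅, 579]

16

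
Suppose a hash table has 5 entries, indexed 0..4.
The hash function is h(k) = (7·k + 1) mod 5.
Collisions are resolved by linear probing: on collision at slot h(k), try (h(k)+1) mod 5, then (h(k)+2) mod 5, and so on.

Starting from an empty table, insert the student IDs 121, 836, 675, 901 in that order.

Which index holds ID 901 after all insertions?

0

121: h=3 => slot 3
836: h=3, probe 3,4 => slot 4
675: h=1 => slot 1
901: h=3, probe 3,4,0 => slot 0
Table: [901, 675, ∅, 121, 836]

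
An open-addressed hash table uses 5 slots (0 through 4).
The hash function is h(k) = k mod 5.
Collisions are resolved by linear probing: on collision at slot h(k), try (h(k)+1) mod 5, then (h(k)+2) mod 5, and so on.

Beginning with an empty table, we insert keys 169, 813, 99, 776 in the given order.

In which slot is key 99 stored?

169: h=4 -> slot 4
813: h=3 -> slot 3
99: h=4, probe 4,0 -> slot 0
776: h=1 -> slot 1
Table: [99, 776, ., 813, 169]

0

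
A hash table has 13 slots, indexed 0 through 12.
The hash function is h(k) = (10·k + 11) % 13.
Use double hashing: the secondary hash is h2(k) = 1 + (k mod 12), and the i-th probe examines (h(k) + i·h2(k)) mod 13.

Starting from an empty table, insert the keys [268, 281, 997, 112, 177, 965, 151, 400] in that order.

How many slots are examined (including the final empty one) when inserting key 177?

Insert 268: h=0, slot 0 empty -> index 0.
Insert 281: h=0, h2=6, slot 0 occupied -> index 6.
Insert 997: h=10, slot 10 empty -> index 10.
Insert 112: h=0, h2=5, slot 0 occupied -> index 5.
Insert 177: h=0, h2=10, slots 0,10 occupied -> index 7.
Insert 965: h=2, slot 2 empty -> index 2.
Insert 151: h=0, h2=8, slot 0 occupied -> index 8.
Insert 400: h=7, h2=5, slot 7 occupied -> index 12.
Table: [268, -, 965, -, -, 112, 281, 177, 151, -, 997, -, 400]

3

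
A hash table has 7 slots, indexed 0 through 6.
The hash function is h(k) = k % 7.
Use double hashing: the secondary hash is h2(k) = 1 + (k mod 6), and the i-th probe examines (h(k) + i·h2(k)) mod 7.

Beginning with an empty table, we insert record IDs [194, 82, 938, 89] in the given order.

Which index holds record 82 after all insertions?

3

Insert 194: h=5, slot 5 empty => index 5.
Insert 82: h=5, h2=5, slot 5 occupied => index 3.
Insert 938: h=0, slot 0 empty => index 0.
Insert 89: h=5, h2=6, slot 5 occupied => index 4.
Table: [938, -, -, 82, 89, 194, -]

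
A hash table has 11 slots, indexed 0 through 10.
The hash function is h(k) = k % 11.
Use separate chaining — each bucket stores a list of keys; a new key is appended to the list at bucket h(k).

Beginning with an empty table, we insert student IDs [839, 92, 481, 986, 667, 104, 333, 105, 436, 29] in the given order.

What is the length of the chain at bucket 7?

4

Insert 839: h=3, bucket 3 empty -> new chain.
Insert 92: h=4, bucket 4 empty -> new chain.
Insert 481: h=8, bucket 8 empty -> new chain.
Insert 986: h=7, bucket 7 empty -> new chain.
Insert 667: h=7, bucket 7 nonempty -> append to chain.
Insert 104: h=5, bucket 5 empty -> new chain.
Insert 333: h=3, bucket 3 nonempty -> append to chain.
Insert 105: h=6, bucket 6 empty -> new chain.
Insert 436: h=7, bucket 7 nonempty -> append to chain.
Insert 29: h=7, bucket 7 nonempty -> append to chain.
Final buckets:
0: ∅
1: ∅
2: ∅
3: 839 -> 333
4: 92
5: 104
6: 105
7: 986 -> 667 -> 436 -> 29
8: 481
9: ∅
10: ∅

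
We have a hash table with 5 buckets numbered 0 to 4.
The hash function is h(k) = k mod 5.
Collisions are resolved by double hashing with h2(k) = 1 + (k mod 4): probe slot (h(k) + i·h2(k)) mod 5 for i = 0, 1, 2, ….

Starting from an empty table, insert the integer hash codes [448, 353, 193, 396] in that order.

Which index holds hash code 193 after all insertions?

2

Insert 448: h=3, slot 3 empty → index 3.
Insert 353: h=3, h2=2, slot 3 occupied → index 0.
Insert 193: h=3, h2=2, slots 3,0 occupied → index 2.
Insert 396: h=1, slot 1 empty → index 1.
Table: [353, 396, 193, 448, -]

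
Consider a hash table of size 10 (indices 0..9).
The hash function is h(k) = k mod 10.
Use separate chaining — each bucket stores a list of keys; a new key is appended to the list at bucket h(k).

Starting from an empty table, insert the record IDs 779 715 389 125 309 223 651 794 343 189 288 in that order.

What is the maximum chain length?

4

Insert 779: h=9, bucket 9 empty -> new chain.
Insert 715: h=5, bucket 5 empty -> new chain.
Insert 389: h=9, bucket 9 nonempty -> append to chain.
Insert 125: h=5, bucket 5 nonempty -> append to chain.
Insert 309: h=9, bucket 9 nonempty -> append to chain.
Insert 223: h=3, bucket 3 empty -> new chain.
Insert 651: h=1, bucket 1 empty -> new chain.
Insert 794: h=4, bucket 4 empty -> new chain.
Insert 343: h=3, bucket 3 nonempty -> append to chain.
Insert 189: h=9, bucket 9 nonempty -> append to chain.
Insert 288: h=8, bucket 8 empty -> new chain.
Final buckets:
0: .
1: 651
2: .
3: 223 -> 343
4: 794
5: 715 -> 125
6: .
7: .
8: 288
9: 779 -> 389 -> 309 -> 189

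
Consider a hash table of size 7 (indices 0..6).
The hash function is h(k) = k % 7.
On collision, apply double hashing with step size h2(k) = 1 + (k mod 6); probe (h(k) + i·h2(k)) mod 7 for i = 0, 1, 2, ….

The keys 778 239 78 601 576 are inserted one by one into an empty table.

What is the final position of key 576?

778 hashes to 1; slot 1 is free → place at 1.
239 hashes to 1, h2=6; 1 taken → place at 0.
78 hashes to 1, h2=1; 1 taken → place at 2.
601 hashes to 6; slot 6 is free → place at 6.
576 hashes to 2, h2=1; 2 taken → place at 3.
Table: [239, 778, 78, 576, -, -, 601]

3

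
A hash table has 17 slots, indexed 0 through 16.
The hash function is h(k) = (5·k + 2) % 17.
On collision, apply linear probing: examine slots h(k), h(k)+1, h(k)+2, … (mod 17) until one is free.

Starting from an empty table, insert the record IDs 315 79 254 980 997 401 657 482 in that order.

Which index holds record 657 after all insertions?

Insert 315: h=13, slot 13 empty -> index 13.
Insert 79: h=6, slot 6 empty -> index 6.
Insert 254: h=14, slot 14 empty -> index 14.
Insert 980: h=6, slot 6 occupied -> index 7.
Insert 997: h=6, slots 6,7 occupied -> index 8.
Insert 401: h=1, slot 1 empty -> index 1.
Insert 657: h=6, slots 6,7,8 occupied -> index 9.
Insert 482: h=15, slot 15 empty -> index 15.
Table: [_, 401, _, _, _, _, 79, 980, 997, 657, _, _, _, 315, 254, 482, _]

9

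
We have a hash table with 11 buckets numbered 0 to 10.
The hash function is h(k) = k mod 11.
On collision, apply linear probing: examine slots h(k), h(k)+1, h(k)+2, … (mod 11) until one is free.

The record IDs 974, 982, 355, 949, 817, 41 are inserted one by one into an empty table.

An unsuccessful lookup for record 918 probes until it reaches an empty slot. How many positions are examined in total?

Insert 974: h=6, slot 6 empty -> index 6.
Insert 982: h=3, slot 3 empty -> index 3.
Insert 355: h=3, slot 3 occupied -> index 4.
Insert 949: h=3, slots 3,4 occupied -> index 5.
Insert 817: h=3, slots 3,4,5,6 occupied -> index 7.
Insert 41: h=8, slot 8 empty -> index 8.
Table: [., ., ., 982, 355, 949, 974, 817, 41, ., .]
Lookup 918: h=5, probe 5,6,7,8,9 → slot 9 empty, not found.

5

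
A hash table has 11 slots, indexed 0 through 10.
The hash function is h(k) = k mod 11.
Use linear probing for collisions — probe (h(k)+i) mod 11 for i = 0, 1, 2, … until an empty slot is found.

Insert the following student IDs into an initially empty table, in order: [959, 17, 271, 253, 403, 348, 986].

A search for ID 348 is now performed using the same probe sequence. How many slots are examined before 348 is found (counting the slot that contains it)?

3

959 hashes to 2; slot 2 is free → place at 2.
17 hashes to 6; slot 6 is free → place at 6.
271 hashes to 7; slot 7 is free → place at 7.
253 hashes to 0; slot 0 is free → place at 0.
403 hashes to 7; 7 taken → place at 8.
348 hashes to 7; 7,8 taken → place at 9.
986 hashes to 7; 7,8,9 taken → place at 10.
Table: [253, —, 959, —, —, —, 17, 271, 403, 348, 986]
Lookup 348: h=7, probe 7,8,9 → found at 9.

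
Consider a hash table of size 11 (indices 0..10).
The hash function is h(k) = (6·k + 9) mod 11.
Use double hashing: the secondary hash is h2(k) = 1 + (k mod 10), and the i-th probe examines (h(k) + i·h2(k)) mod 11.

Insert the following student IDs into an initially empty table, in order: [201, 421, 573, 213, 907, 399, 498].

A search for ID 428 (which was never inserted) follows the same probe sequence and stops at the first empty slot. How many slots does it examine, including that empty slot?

201: h=5 => slot 5
421: h=5, h2=2, probe 5,7 => slot 7
573: h=4 => slot 4
213: h=0 => slot 0
907: h=6 => slot 6
399: h=5, h2=10, probe 5,4,3 => slot 3
498: h=5, h2=9, probe 5,3,1 => slot 1
Table: [213, 498, ., 399, 573, 201, 907, 421, ., ., .]
Lookup 428: h=3, h2=9, probe 3,1,10 → slot 10 empty, not found.

3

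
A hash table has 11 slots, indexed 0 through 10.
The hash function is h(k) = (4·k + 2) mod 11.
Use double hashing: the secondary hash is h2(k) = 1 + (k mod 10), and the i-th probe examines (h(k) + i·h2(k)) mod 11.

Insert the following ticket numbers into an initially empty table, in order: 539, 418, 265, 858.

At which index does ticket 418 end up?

539 hashes to 2; slot 2 is free → place at 2.
418 hashes to 2, h2=9; 2 taken → place at 0.
265 hashes to 6; slot 6 is free → place at 6.
858 hashes to 2, h2=9; 2,0 taken → place at 9.
Table: [418, —, 539, —, —, —, 265, —, —, 858, —]

0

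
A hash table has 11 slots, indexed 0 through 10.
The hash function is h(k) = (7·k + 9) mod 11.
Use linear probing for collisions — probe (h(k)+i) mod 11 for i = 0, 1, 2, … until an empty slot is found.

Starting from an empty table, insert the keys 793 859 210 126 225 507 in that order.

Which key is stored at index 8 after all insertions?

507

Insert 793: h=5, slot 5 empty => index 5.
Insert 859: h=5, slot 5 occupied => index 6.
Insert 210: h=5, slots 5,6 occupied => index 7.
Insert 126: h=0, slot 0 empty => index 0.
Insert 225: h=0, slot 0 occupied => index 1.
Insert 507: h=5, slots 5,6,7 occupied => index 8.
Table: [126, 225, —, —, —, 793, 859, 210, 507, —, —]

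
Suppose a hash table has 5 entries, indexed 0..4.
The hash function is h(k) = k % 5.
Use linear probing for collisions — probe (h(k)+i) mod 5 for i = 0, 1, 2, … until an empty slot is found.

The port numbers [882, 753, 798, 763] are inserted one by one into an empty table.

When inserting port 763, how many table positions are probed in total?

Insert 882: h=2, slot 2 empty => index 2.
Insert 753: h=3, slot 3 empty => index 3.
Insert 798: h=3, slot 3 occupied => index 4.
Insert 763: h=3, slots 3,4 occupied => index 0.
Table: [763, _, 882, 753, 798]

3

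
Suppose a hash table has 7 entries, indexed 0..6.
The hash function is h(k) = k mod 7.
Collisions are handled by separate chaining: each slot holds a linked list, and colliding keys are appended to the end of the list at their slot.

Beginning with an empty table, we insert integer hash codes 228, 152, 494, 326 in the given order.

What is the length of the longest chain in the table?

228 -> bucket 4
152 -> bucket 5
494 -> bucket 4 (collision)
326 -> bucket 4 (collision)
Final buckets:
0: ∅
1: ∅
2: ∅
3: ∅
4: 228 -> 494 -> 326
5: 152
6: ∅

3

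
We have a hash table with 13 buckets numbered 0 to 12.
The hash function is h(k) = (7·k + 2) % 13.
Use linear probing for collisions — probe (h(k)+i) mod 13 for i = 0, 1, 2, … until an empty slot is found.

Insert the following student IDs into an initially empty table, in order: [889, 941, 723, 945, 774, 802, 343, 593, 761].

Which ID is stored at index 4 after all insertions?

889: h=11 -> slot 11
941: h=11, probe 11,12 -> slot 12
723: h=6 -> slot 6
945: h=0 -> slot 0
774: h=12, probe 12,0,1 -> slot 1
802: h=0, probe 0,1,2 -> slot 2
343: h=11, probe 11,12,0,1,2,3 -> slot 3
593: h=6, probe 6,7 -> slot 7
761: h=12, probe 12,0,1,2,3,4 -> slot 4
Table: [945, 774, 802, 343, 761, —, 723, 593, —, —, —, 889, 941]

761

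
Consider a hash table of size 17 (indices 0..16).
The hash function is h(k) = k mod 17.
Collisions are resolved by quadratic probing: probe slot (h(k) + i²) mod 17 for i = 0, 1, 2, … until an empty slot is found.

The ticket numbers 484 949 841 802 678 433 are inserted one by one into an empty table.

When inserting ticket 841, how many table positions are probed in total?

2

Insert 484: h=8, slot 8 empty -> index 8.
Insert 949: h=14, slot 14 empty -> index 14.
Insert 841: h=8, slot 8 occupied -> index 9.
Insert 802: h=3, slot 3 empty -> index 3.
Insert 678: h=15, slot 15 empty -> index 15.
Insert 433: h=8, slots 8,9 occupied -> index 12.
Table: [—, —, —, 802, —, —, —, —, 484, 841, —, —, 433, —, 949, 678, —]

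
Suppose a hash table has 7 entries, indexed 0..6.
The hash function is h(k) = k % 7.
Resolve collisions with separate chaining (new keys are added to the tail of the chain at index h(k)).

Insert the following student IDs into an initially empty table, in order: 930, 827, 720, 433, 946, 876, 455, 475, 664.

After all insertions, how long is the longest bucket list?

5

Insert 930: h=6, bucket 6 empty -> new chain.
Insert 827: h=1, bucket 1 empty -> new chain.
Insert 720: h=6, bucket 6 nonempty -> append to chain.
Insert 433: h=6, bucket 6 nonempty -> append to chain.
Insert 946: h=1, bucket 1 nonempty -> append to chain.
Insert 876: h=1, bucket 1 nonempty -> append to chain.
Insert 455: h=0, bucket 0 empty -> new chain.
Insert 475: h=6, bucket 6 nonempty -> append to chain.
Insert 664: h=6, bucket 6 nonempty -> append to chain.
Final buckets:
0: 455
1: 827 -> 946 -> 876
2: —
3: —
4: —
5: —
6: 930 -> 720 -> 433 -> 475 -> 664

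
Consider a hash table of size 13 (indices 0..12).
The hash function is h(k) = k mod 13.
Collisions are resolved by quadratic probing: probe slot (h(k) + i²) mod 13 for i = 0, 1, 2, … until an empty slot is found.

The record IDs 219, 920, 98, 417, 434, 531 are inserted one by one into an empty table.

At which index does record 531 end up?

219 hashes to 11; slot 11 is free → place at 11.
920 hashes to 10; slot 10 is free → place at 10.
98 hashes to 7; slot 7 is free → place at 7.
417 hashes to 1; slot 1 is free → place at 1.
434 hashes to 5; slot 5 is free → place at 5.
531 hashes to 11; 11 taken → place at 12.
Table: [-, 417, -, -, -, 434, -, 98, -, -, 920, 219, 531]

12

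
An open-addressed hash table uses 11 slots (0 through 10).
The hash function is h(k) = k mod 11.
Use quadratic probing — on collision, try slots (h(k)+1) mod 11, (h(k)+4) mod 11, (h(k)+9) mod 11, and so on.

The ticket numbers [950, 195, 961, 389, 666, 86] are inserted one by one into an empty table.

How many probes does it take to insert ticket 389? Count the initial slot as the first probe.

4

950 hashes to 4; slot 4 is free → place at 4.
195 hashes to 8; slot 8 is free → place at 8.
961 hashes to 4; 4 taken → place at 5.
389 hashes to 4; 4,5,8 taken → place at 2.
666 hashes to 6; slot 6 is free → place at 6.
86 hashes to 9; slot 9 is free → place at 9.
Table: [∅, ∅, 389, ∅, 950, 961, 666, ∅, 195, 86, ∅]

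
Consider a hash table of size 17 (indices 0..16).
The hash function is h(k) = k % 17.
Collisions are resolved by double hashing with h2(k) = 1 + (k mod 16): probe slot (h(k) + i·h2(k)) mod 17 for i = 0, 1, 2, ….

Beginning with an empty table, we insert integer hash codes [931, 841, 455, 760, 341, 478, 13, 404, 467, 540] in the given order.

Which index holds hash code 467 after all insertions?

931: h=13 -> slot 13
841: h=8 -> slot 8
455: h=13, h2=8, probe 13,4 -> slot 4
760: h=12 -> slot 12
341: h=1 -> slot 1
478: h=2 -> slot 2
13: h=13, h2=14, probe 13,10 -> slot 10
404: h=13, h2=5, probe 13,1,6 -> slot 6
467: h=8, h2=4, probe 8,12,16 -> slot 16
540: h=13, h2=13, probe 13,9 -> slot 9
Table: [_, 341, 478, _, 455, _, 404, _, 841, 540, 13, _, 760, 931, _, _, 467]

16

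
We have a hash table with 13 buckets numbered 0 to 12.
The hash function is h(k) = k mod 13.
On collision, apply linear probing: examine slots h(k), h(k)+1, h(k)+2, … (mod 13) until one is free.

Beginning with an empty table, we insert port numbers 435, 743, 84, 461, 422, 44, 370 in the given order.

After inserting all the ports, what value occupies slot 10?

370

435 hashes to 6; slot 6 is free => place at 6.
743 hashes to 2; slot 2 is free => place at 2.
84 hashes to 6; 6 taken => place at 7.
461 hashes to 6; 6,7 taken => place at 8.
422 hashes to 6; 6,7,8 taken => place at 9.
44 hashes to 5; slot 5 is free => place at 5.
370 hashes to 6; 6,7,8,9 taken => place at 10.
Table: [∅, ∅, 743, ∅, ∅, 44, 435, 84, 461, 422, 370, ∅, ∅]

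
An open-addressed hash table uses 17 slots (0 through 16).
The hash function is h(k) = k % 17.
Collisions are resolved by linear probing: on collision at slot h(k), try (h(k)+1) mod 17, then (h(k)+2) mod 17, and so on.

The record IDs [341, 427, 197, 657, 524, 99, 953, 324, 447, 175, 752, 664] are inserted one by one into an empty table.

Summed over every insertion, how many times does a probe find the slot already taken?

341 hashes to 1; slot 1 is free -> place at 1.
427 hashes to 2; slot 2 is free -> place at 2.
197 hashes to 10; slot 10 is free -> place at 10.
657 hashes to 11; slot 11 is free -> place at 11.
524 hashes to 14; slot 14 is free -> place at 14.
99 hashes to 14; 14 taken -> place at 15.
953 hashes to 1; 1,2 taken -> place at 3.
324 hashes to 1; 1,2,3 taken -> place at 4.
447 hashes to 5; slot 5 is free -> place at 5.
175 hashes to 5; 5 taken -> place at 6.
752 hashes to 4; 4,5,6 taken -> place at 7.
664 hashes to 1; 1,2,3,4,5,6,7 taken -> place at 8.
Table: [., 341, 427, 953, 324, 447, 175, 752, 664, ., 197, 657, ., ., 524, 99, .]

17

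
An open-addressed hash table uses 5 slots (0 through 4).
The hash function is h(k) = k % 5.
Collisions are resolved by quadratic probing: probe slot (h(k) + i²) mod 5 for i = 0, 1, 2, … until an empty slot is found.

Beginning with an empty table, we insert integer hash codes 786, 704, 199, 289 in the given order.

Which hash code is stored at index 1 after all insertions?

786

786: h=1 -> slot 1
704: h=4 -> slot 4
199: h=4, probe 4,0 -> slot 0
289: h=4, probe 4,0,3 -> slot 3
Table: [199, 786, —, 289, 704]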